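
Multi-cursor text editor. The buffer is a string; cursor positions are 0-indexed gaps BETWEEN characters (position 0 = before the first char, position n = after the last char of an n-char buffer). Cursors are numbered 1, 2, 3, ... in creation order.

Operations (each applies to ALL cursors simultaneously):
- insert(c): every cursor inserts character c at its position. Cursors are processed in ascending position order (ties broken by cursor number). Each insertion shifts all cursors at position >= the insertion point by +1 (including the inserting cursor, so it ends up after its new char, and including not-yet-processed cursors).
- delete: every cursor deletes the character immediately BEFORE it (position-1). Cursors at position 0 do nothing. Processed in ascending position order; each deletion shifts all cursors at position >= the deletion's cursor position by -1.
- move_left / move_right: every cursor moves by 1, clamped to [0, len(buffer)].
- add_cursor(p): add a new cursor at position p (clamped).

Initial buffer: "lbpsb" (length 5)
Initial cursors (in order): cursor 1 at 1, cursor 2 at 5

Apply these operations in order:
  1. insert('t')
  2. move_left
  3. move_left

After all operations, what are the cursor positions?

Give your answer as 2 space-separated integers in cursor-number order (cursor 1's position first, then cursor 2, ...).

Answer: 0 5

Derivation:
After op 1 (insert('t')): buffer="ltbpsbt" (len 7), cursors c1@2 c2@7, authorship .1....2
After op 2 (move_left): buffer="ltbpsbt" (len 7), cursors c1@1 c2@6, authorship .1....2
After op 3 (move_left): buffer="ltbpsbt" (len 7), cursors c1@0 c2@5, authorship .1....2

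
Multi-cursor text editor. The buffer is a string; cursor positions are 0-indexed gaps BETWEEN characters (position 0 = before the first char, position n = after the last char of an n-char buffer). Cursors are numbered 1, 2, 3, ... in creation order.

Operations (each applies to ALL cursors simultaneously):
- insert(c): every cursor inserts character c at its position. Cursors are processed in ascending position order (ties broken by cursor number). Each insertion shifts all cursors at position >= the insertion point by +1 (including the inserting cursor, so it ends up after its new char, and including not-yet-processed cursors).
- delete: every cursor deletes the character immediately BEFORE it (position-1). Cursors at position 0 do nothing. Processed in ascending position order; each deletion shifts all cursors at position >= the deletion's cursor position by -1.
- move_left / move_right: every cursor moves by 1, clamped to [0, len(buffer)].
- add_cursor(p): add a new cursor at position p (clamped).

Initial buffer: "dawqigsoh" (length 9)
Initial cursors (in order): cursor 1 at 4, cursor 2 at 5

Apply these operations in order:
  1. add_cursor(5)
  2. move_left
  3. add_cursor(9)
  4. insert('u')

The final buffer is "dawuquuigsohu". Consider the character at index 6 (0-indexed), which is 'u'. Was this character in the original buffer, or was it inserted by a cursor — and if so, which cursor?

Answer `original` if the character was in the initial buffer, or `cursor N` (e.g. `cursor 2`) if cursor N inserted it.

Answer: cursor 3

Derivation:
After op 1 (add_cursor(5)): buffer="dawqigsoh" (len 9), cursors c1@4 c2@5 c3@5, authorship .........
After op 2 (move_left): buffer="dawqigsoh" (len 9), cursors c1@3 c2@4 c3@4, authorship .........
After op 3 (add_cursor(9)): buffer="dawqigsoh" (len 9), cursors c1@3 c2@4 c3@4 c4@9, authorship .........
After op 4 (insert('u')): buffer="dawuquuigsohu" (len 13), cursors c1@4 c2@7 c3@7 c4@13, authorship ...1.23.....4
Authorship (.=original, N=cursor N): . . . 1 . 2 3 . . . . . 4
Index 6: author = 3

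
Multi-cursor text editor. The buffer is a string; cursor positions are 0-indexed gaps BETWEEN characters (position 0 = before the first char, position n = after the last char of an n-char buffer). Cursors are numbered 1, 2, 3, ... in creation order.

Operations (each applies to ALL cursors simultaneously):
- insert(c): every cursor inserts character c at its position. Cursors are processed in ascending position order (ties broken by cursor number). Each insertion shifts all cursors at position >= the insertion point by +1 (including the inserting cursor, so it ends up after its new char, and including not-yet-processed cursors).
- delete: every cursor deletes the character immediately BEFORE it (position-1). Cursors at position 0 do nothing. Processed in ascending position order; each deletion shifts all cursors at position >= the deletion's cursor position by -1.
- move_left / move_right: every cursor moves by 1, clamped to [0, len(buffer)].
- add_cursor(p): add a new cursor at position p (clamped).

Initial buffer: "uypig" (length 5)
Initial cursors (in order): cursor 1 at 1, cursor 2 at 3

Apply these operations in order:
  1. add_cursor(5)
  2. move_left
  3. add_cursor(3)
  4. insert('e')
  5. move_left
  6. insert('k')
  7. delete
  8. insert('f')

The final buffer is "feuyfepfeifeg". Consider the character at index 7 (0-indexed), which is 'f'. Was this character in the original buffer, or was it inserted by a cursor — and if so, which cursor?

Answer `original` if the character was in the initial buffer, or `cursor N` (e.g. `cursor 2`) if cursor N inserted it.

Answer: cursor 4

Derivation:
After op 1 (add_cursor(5)): buffer="uypig" (len 5), cursors c1@1 c2@3 c3@5, authorship .....
After op 2 (move_left): buffer="uypig" (len 5), cursors c1@0 c2@2 c3@4, authorship .....
After op 3 (add_cursor(3)): buffer="uypig" (len 5), cursors c1@0 c2@2 c4@3 c3@4, authorship .....
After op 4 (insert('e')): buffer="euyepeieg" (len 9), cursors c1@1 c2@4 c4@6 c3@8, authorship 1..2.4.3.
After op 5 (move_left): buffer="euyepeieg" (len 9), cursors c1@0 c2@3 c4@5 c3@7, authorship 1..2.4.3.
After op 6 (insert('k')): buffer="keuykepkeikeg" (len 13), cursors c1@1 c2@5 c4@8 c3@11, authorship 11..22.44.33.
After op 7 (delete): buffer="euyepeieg" (len 9), cursors c1@0 c2@3 c4@5 c3@7, authorship 1..2.4.3.
After op 8 (insert('f')): buffer="feuyfepfeifeg" (len 13), cursors c1@1 c2@5 c4@8 c3@11, authorship 11..22.44.33.
Authorship (.=original, N=cursor N): 1 1 . . 2 2 . 4 4 . 3 3 .
Index 7: author = 4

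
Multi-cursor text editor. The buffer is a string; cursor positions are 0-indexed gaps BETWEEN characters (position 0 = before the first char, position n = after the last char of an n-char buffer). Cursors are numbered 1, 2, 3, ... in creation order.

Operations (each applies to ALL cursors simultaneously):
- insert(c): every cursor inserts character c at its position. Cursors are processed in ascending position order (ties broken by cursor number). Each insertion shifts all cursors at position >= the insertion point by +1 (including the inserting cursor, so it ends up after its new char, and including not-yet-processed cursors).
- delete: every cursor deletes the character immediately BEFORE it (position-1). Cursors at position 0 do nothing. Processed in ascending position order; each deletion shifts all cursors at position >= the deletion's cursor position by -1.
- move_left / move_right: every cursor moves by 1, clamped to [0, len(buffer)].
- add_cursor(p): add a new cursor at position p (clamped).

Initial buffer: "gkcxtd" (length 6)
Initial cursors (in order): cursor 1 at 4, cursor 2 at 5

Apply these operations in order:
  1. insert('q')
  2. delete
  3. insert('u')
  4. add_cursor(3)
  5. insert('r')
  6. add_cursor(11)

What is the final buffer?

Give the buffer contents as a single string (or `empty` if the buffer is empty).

Answer: gkcrxurturd

Derivation:
After op 1 (insert('q')): buffer="gkcxqtqd" (len 8), cursors c1@5 c2@7, authorship ....1.2.
After op 2 (delete): buffer="gkcxtd" (len 6), cursors c1@4 c2@5, authorship ......
After op 3 (insert('u')): buffer="gkcxutud" (len 8), cursors c1@5 c2@7, authorship ....1.2.
After op 4 (add_cursor(3)): buffer="gkcxutud" (len 8), cursors c3@3 c1@5 c2@7, authorship ....1.2.
After op 5 (insert('r')): buffer="gkcrxurturd" (len 11), cursors c3@4 c1@7 c2@10, authorship ...3.11.22.
After op 6 (add_cursor(11)): buffer="gkcrxurturd" (len 11), cursors c3@4 c1@7 c2@10 c4@11, authorship ...3.11.22.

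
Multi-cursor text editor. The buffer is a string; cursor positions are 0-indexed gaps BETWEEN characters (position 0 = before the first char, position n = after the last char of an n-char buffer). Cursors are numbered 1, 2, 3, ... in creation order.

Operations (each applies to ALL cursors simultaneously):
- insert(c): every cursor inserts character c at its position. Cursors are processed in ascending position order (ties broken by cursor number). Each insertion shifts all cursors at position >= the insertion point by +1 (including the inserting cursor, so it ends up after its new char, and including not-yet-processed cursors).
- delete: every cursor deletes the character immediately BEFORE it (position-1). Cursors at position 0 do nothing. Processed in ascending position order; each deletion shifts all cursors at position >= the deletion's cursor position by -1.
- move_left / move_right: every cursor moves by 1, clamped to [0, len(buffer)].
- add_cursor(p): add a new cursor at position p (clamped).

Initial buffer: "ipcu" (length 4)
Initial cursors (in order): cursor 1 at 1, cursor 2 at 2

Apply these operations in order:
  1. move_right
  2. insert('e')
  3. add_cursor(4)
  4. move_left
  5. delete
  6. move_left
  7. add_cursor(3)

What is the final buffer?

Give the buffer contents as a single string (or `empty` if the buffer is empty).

Answer: ieu

Derivation:
After op 1 (move_right): buffer="ipcu" (len 4), cursors c1@2 c2@3, authorship ....
After op 2 (insert('e')): buffer="ipeceu" (len 6), cursors c1@3 c2@5, authorship ..1.2.
After op 3 (add_cursor(4)): buffer="ipeceu" (len 6), cursors c1@3 c3@4 c2@5, authorship ..1.2.
After op 4 (move_left): buffer="ipeceu" (len 6), cursors c1@2 c3@3 c2@4, authorship ..1.2.
After op 5 (delete): buffer="ieu" (len 3), cursors c1@1 c2@1 c3@1, authorship .2.
After op 6 (move_left): buffer="ieu" (len 3), cursors c1@0 c2@0 c3@0, authorship .2.
After op 7 (add_cursor(3)): buffer="ieu" (len 3), cursors c1@0 c2@0 c3@0 c4@3, authorship .2.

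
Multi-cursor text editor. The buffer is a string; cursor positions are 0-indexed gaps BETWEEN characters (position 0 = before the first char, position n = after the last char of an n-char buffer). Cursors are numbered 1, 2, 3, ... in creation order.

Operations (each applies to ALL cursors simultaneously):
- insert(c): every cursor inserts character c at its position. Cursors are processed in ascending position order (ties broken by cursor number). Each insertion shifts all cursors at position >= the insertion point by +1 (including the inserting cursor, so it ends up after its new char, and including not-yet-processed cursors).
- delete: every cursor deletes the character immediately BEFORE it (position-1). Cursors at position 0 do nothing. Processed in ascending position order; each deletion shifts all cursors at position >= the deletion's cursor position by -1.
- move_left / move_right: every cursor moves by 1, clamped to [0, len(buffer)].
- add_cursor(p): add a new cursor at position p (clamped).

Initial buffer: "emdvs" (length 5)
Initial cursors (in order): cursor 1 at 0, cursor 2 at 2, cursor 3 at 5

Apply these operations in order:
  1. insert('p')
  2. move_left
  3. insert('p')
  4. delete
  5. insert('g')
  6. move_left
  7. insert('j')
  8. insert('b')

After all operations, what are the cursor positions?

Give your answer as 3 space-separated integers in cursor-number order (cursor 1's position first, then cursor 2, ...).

After op 1 (insert('p')): buffer="pempdvsp" (len 8), cursors c1@1 c2@4 c3@8, authorship 1..2...3
After op 2 (move_left): buffer="pempdvsp" (len 8), cursors c1@0 c2@3 c3@7, authorship 1..2...3
After op 3 (insert('p')): buffer="ppemppdvspp" (len 11), cursors c1@1 c2@5 c3@10, authorship 11..22...33
After op 4 (delete): buffer="pempdvsp" (len 8), cursors c1@0 c2@3 c3@7, authorship 1..2...3
After op 5 (insert('g')): buffer="gpemgpdvsgp" (len 11), cursors c1@1 c2@5 c3@10, authorship 11..22...33
After op 6 (move_left): buffer="gpemgpdvsgp" (len 11), cursors c1@0 c2@4 c3@9, authorship 11..22...33
After op 7 (insert('j')): buffer="jgpemjgpdvsjgp" (len 14), cursors c1@1 c2@6 c3@12, authorship 111..222...333
After op 8 (insert('b')): buffer="jbgpemjbgpdvsjbgp" (len 17), cursors c1@2 c2@8 c3@15, authorship 1111..2222...3333

Answer: 2 8 15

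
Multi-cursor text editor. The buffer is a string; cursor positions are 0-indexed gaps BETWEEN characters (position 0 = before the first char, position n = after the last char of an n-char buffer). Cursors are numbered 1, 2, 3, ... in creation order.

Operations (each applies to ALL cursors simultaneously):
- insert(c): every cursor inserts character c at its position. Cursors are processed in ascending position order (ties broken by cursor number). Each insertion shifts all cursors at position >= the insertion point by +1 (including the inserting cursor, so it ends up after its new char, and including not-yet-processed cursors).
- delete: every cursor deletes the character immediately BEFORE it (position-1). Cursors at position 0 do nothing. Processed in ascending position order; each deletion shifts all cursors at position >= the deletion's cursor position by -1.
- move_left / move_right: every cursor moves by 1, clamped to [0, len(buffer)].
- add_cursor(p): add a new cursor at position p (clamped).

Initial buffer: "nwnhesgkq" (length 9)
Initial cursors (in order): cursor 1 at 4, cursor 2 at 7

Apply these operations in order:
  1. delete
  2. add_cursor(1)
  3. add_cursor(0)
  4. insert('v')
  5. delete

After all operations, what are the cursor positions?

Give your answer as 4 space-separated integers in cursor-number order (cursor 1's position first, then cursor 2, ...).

Answer: 3 5 1 0

Derivation:
After op 1 (delete): buffer="nwneskq" (len 7), cursors c1@3 c2@5, authorship .......
After op 2 (add_cursor(1)): buffer="nwneskq" (len 7), cursors c3@1 c1@3 c2@5, authorship .......
After op 3 (add_cursor(0)): buffer="nwneskq" (len 7), cursors c4@0 c3@1 c1@3 c2@5, authorship .......
After op 4 (insert('v')): buffer="vnvwnvesvkq" (len 11), cursors c4@1 c3@3 c1@6 c2@9, authorship 4.3..1..2..
After op 5 (delete): buffer="nwneskq" (len 7), cursors c4@0 c3@1 c1@3 c2@5, authorship .......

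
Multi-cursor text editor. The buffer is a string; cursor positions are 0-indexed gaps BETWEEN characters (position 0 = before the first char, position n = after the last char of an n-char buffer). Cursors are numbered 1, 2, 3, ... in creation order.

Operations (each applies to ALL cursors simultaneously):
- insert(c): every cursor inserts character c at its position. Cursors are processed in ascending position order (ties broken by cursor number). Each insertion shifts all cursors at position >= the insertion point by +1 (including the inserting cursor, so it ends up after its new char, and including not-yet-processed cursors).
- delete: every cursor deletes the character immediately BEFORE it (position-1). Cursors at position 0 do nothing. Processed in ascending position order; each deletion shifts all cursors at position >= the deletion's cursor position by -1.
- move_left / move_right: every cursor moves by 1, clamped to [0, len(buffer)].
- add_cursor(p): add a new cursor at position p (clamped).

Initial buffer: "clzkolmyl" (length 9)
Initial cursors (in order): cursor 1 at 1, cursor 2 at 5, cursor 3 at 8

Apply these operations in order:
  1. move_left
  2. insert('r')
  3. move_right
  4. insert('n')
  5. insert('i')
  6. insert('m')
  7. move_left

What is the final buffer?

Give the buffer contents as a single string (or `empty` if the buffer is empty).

Answer: rcnimlzkronimlmryniml

Derivation:
After op 1 (move_left): buffer="clzkolmyl" (len 9), cursors c1@0 c2@4 c3@7, authorship .........
After op 2 (insert('r')): buffer="rclzkrolmryl" (len 12), cursors c1@1 c2@6 c3@10, authorship 1....2...3..
After op 3 (move_right): buffer="rclzkrolmryl" (len 12), cursors c1@2 c2@7 c3@11, authorship 1....2...3..
After op 4 (insert('n')): buffer="rcnlzkronlmrynl" (len 15), cursors c1@3 c2@9 c3@14, authorship 1.1...2.2..3.3.
After op 5 (insert('i')): buffer="rcnilzkronilmrynil" (len 18), cursors c1@4 c2@11 c3@17, authorship 1.11...2.22..3.33.
After op 6 (insert('m')): buffer="rcnimlzkronimlmryniml" (len 21), cursors c1@5 c2@13 c3@20, authorship 1.111...2.222..3.333.
After op 7 (move_left): buffer="rcnimlzkronimlmryniml" (len 21), cursors c1@4 c2@12 c3@19, authorship 1.111...2.222..3.333.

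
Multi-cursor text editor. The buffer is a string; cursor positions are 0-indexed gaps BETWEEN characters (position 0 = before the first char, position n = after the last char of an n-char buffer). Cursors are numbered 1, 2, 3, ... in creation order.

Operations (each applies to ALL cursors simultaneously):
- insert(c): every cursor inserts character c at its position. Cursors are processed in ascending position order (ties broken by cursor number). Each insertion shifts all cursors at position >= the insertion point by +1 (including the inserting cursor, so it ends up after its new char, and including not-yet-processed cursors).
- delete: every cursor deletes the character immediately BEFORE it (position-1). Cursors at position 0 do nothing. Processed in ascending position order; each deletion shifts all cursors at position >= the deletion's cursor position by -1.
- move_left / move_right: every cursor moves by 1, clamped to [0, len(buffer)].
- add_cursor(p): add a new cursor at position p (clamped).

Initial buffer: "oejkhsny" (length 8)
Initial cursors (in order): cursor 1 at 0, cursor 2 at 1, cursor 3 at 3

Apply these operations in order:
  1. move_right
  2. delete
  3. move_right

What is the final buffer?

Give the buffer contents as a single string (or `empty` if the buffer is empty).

After op 1 (move_right): buffer="oejkhsny" (len 8), cursors c1@1 c2@2 c3@4, authorship ........
After op 2 (delete): buffer="jhsny" (len 5), cursors c1@0 c2@0 c3@1, authorship .....
After op 3 (move_right): buffer="jhsny" (len 5), cursors c1@1 c2@1 c3@2, authorship .....

Answer: jhsny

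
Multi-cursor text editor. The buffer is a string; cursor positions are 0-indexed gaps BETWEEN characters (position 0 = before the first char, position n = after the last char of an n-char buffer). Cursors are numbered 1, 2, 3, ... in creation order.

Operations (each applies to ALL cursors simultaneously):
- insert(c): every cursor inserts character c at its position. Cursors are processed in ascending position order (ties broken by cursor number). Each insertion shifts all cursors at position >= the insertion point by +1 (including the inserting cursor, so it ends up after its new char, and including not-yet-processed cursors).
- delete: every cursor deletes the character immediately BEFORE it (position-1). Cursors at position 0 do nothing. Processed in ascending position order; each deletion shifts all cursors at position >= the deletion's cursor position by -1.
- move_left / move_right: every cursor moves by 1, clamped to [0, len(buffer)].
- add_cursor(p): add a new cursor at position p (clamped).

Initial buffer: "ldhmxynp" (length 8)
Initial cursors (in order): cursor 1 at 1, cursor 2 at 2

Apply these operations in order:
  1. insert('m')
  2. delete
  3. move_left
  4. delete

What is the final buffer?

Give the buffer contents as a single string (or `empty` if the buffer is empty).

Answer: dhmxynp

Derivation:
After op 1 (insert('m')): buffer="lmdmhmxynp" (len 10), cursors c1@2 c2@4, authorship .1.2......
After op 2 (delete): buffer="ldhmxynp" (len 8), cursors c1@1 c2@2, authorship ........
After op 3 (move_left): buffer="ldhmxynp" (len 8), cursors c1@0 c2@1, authorship ........
After op 4 (delete): buffer="dhmxynp" (len 7), cursors c1@0 c2@0, authorship .......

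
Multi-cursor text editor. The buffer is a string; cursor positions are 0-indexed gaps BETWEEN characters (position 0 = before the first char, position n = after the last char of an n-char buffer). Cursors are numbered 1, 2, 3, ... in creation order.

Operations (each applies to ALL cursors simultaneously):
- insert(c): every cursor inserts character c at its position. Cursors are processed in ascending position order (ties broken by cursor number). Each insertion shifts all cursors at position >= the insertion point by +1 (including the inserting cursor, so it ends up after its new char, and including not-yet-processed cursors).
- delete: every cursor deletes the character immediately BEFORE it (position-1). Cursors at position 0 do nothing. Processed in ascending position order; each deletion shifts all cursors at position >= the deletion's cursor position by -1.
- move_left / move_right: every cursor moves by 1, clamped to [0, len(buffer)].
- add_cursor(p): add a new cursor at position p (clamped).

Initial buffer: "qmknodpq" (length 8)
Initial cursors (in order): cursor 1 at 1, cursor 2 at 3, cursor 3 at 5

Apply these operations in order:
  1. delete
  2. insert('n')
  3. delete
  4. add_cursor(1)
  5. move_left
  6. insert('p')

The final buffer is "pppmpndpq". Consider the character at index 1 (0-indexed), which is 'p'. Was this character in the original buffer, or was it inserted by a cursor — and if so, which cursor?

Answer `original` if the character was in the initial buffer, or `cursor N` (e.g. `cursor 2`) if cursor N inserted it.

Answer: cursor 2

Derivation:
After op 1 (delete): buffer="mndpq" (len 5), cursors c1@0 c2@1 c3@2, authorship .....
After op 2 (insert('n')): buffer="nmnnndpq" (len 8), cursors c1@1 c2@3 c3@5, authorship 1.2.3...
After op 3 (delete): buffer="mndpq" (len 5), cursors c1@0 c2@1 c3@2, authorship .....
After op 4 (add_cursor(1)): buffer="mndpq" (len 5), cursors c1@0 c2@1 c4@1 c3@2, authorship .....
After op 5 (move_left): buffer="mndpq" (len 5), cursors c1@0 c2@0 c4@0 c3@1, authorship .....
After op 6 (insert('p')): buffer="pppmpndpq" (len 9), cursors c1@3 c2@3 c4@3 c3@5, authorship 124.3....
Authorship (.=original, N=cursor N): 1 2 4 . 3 . . . .
Index 1: author = 2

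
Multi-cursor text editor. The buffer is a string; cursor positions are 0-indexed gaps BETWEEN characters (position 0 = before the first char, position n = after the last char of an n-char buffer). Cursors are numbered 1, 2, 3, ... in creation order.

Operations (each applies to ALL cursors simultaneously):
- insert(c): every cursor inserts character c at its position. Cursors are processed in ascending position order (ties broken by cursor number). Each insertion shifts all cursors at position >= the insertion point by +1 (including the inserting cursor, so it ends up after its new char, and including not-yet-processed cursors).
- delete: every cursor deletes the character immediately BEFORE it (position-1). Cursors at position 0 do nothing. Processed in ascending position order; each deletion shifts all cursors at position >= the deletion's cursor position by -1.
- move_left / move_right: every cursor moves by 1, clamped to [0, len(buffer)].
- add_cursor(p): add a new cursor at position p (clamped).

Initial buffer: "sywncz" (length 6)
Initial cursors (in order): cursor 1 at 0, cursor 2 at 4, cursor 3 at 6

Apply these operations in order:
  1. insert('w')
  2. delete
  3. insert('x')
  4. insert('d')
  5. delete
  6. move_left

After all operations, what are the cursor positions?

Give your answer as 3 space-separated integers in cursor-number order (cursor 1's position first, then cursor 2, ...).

Answer: 0 5 8

Derivation:
After op 1 (insert('w')): buffer="wsywnwczw" (len 9), cursors c1@1 c2@6 c3@9, authorship 1....2..3
After op 2 (delete): buffer="sywncz" (len 6), cursors c1@0 c2@4 c3@6, authorship ......
After op 3 (insert('x')): buffer="xsywnxczx" (len 9), cursors c1@1 c2@6 c3@9, authorship 1....2..3
After op 4 (insert('d')): buffer="xdsywnxdczxd" (len 12), cursors c1@2 c2@8 c3@12, authorship 11....22..33
After op 5 (delete): buffer="xsywnxczx" (len 9), cursors c1@1 c2@6 c3@9, authorship 1....2..3
After op 6 (move_left): buffer="xsywnxczx" (len 9), cursors c1@0 c2@5 c3@8, authorship 1....2..3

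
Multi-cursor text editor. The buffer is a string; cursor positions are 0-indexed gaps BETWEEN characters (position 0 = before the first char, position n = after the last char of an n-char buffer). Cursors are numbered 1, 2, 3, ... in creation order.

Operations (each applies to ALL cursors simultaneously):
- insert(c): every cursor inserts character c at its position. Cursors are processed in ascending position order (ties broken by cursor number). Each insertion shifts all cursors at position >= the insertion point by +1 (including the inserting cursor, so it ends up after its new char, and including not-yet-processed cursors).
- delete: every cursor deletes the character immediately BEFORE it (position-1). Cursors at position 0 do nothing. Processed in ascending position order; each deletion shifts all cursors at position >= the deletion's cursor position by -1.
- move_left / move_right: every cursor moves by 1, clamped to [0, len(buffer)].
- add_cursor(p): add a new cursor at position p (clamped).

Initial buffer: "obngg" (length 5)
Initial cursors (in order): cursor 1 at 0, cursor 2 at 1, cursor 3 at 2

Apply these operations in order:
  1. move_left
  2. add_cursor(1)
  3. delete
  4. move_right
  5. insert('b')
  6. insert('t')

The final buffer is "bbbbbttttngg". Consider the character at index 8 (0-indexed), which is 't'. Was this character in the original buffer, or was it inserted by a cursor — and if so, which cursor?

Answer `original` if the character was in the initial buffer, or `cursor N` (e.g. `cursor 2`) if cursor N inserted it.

After op 1 (move_left): buffer="obngg" (len 5), cursors c1@0 c2@0 c3@1, authorship .....
After op 2 (add_cursor(1)): buffer="obngg" (len 5), cursors c1@0 c2@0 c3@1 c4@1, authorship .....
After op 3 (delete): buffer="bngg" (len 4), cursors c1@0 c2@0 c3@0 c4@0, authorship ....
After op 4 (move_right): buffer="bngg" (len 4), cursors c1@1 c2@1 c3@1 c4@1, authorship ....
After op 5 (insert('b')): buffer="bbbbbngg" (len 8), cursors c1@5 c2@5 c3@5 c4@5, authorship .1234...
After op 6 (insert('t')): buffer="bbbbbttttngg" (len 12), cursors c1@9 c2@9 c3@9 c4@9, authorship .12341234...
Authorship (.=original, N=cursor N): . 1 2 3 4 1 2 3 4 . . .
Index 8: author = 4

Answer: cursor 4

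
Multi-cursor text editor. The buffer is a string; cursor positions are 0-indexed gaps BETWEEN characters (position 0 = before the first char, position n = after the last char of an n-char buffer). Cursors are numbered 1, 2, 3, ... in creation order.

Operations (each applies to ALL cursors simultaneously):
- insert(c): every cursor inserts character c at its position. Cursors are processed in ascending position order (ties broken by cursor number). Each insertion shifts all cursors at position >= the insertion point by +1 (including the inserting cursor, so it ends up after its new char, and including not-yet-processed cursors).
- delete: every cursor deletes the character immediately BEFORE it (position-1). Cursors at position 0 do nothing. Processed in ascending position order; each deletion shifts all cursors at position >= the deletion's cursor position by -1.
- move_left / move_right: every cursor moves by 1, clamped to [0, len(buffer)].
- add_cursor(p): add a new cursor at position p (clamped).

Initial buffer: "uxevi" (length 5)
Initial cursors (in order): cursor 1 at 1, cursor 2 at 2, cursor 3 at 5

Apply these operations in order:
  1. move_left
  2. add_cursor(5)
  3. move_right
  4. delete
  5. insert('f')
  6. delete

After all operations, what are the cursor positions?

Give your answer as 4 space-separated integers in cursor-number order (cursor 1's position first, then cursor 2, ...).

After op 1 (move_left): buffer="uxevi" (len 5), cursors c1@0 c2@1 c3@4, authorship .....
After op 2 (add_cursor(5)): buffer="uxevi" (len 5), cursors c1@0 c2@1 c3@4 c4@5, authorship .....
After op 3 (move_right): buffer="uxevi" (len 5), cursors c1@1 c2@2 c3@5 c4@5, authorship .....
After op 4 (delete): buffer="e" (len 1), cursors c1@0 c2@0 c3@1 c4@1, authorship .
After op 5 (insert('f')): buffer="ffeff" (len 5), cursors c1@2 c2@2 c3@5 c4@5, authorship 12.34
After op 6 (delete): buffer="e" (len 1), cursors c1@0 c2@0 c3@1 c4@1, authorship .

Answer: 0 0 1 1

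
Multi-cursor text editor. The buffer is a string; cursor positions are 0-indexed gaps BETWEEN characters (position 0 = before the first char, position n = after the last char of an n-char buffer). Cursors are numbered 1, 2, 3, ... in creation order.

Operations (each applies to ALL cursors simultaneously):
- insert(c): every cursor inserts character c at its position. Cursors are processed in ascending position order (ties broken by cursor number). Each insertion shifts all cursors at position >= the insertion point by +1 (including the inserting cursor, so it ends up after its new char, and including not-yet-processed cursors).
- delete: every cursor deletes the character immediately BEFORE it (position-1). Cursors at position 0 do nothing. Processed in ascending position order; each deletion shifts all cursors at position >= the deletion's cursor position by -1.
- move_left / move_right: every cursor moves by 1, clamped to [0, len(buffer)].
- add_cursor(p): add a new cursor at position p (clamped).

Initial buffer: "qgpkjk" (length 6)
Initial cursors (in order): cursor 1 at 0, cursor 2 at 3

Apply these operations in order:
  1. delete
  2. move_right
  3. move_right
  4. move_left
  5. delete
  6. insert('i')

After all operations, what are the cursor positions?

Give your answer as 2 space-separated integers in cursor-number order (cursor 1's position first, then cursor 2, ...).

After op 1 (delete): buffer="qgkjk" (len 5), cursors c1@0 c2@2, authorship .....
After op 2 (move_right): buffer="qgkjk" (len 5), cursors c1@1 c2@3, authorship .....
After op 3 (move_right): buffer="qgkjk" (len 5), cursors c1@2 c2@4, authorship .....
After op 4 (move_left): buffer="qgkjk" (len 5), cursors c1@1 c2@3, authorship .....
After op 5 (delete): buffer="gjk" (len 3), cursors c1@0 c2@1, authorship ...
After op 6 (insert('i')): buffer="igijk" (len 5), cursors c1@1 c2@3, authorship 1.2..

Answer: 1 3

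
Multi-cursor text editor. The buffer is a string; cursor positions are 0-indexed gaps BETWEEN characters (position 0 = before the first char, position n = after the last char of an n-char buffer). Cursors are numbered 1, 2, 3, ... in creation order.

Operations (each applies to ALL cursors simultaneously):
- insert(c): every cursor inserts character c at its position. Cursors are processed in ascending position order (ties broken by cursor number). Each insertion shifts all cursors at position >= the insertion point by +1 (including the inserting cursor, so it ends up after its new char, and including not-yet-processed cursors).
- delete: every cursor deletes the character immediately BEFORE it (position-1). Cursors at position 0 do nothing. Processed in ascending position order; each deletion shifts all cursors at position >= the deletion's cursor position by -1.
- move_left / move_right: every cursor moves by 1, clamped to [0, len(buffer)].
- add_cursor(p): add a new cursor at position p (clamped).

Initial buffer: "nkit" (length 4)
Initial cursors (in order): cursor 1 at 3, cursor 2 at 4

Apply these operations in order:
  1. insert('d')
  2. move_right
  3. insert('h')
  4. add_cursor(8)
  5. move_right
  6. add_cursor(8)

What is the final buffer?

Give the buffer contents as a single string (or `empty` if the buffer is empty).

Answer: nkidthdh

Derivation:
After op 1 (insert('d')): buffer="nkidtd" (len 6), cursors c1@4 c2@6, authorship ...1.2
After op 2 (move_right): buffer="nkidtd" (len 6), cursors c1@5 c2@6, authorship ...1.2
After op 3 (insert('h')): buffer="nkidthdh" (len 8), cursors c1@6 c2@8, authorship ...1.122
After op 4 (add_cursor(8)): buffer="nkidthdh" (len 8), cursors c1@6 c2@8 c3@8, authorship ...1.122
After op 5 (move_right): buffer="nkidthdh" (len 8), cursors c1@7 c2@8 c3@8, authorship ...1.122
After op 6 (add_cursor(8)): buffer="nkidthdh" (len 8), cursors c1@7 c2@8 c3@8 c4@8, authorship ...1.122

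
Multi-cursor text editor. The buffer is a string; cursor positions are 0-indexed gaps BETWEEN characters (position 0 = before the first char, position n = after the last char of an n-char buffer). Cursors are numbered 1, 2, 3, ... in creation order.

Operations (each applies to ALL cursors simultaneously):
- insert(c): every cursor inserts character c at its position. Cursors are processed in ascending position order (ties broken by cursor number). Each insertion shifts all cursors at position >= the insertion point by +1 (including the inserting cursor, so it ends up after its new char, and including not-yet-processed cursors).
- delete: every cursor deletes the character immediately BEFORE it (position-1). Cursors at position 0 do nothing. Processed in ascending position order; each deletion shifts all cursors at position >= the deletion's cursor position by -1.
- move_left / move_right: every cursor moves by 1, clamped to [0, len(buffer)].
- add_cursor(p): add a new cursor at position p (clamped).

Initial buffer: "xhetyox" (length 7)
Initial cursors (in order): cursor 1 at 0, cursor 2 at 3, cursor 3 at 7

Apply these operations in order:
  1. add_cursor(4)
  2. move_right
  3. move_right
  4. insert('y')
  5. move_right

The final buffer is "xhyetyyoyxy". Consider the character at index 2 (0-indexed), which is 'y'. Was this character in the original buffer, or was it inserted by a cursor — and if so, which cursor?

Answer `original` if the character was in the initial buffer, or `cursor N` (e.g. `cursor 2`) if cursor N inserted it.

Answer: cursor 1

Derivation:
After op 1 (add_cursor(4)): buffer="xhetyox" (len 7), cursors c1@0 c2@3 c4@4 c3@7, authorship .......
After op 2 (move_right): buffer="xhetyox" (len 7), cursors c1@1 c2@4 c4@5 c3@7, authorship .......
After op 3 (move_right): buffer="xhetyox" (len 7), cursors c1@2 c2@5 c4@6 c3@7, authorship .......
After op 4 (insert('y')): buffer="xhyetyyoyxy" (len 11), cursors c1@3 c2@7 c4@9 c3@11, authorship ..1...2.4.3
After op 5 (move_right): buffer="xhyetyyoyxy" (len 11), cursors c1@4 c2@8 c4@10 c3@11, authorship ..1...2.4.3
Authorship (.=original, N=cursor N): . . 1 . . . 2 . 4 . 3
Index 2: author = 1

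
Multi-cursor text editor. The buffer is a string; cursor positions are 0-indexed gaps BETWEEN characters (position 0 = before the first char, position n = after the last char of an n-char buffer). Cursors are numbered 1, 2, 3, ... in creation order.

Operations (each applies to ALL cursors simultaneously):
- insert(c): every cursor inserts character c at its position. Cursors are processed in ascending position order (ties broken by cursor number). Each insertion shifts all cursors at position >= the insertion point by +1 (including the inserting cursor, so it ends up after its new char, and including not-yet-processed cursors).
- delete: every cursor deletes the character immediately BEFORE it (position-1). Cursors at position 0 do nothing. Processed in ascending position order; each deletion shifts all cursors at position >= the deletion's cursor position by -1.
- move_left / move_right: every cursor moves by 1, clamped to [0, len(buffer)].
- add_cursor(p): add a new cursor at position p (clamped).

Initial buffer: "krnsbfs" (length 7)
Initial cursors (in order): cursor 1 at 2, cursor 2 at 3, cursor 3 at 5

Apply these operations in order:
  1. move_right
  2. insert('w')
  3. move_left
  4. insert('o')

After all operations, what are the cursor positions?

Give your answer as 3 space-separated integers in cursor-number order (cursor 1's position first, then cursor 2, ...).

Answer: 4 7 11

Derivation:
After op 1 (move_right): buffer="krnsbfs" (len 7), cursors c1@3 c2@4 c3@6, authorship .......
After op 2 (insert('w')): buffer="krnwswbfws" (len 10), cursors c1@4 c2@6 c3@9, authorship ...1.2..3.
After op 3 (move_left): buffer="krnwswbfws" (len 10), cursors c1@3 c2@5 c3@8, authorship ...1.2..3.
After op 4 (insert('o')): buffer="krnowsowbfows" (len 13), cursors c1@4 c2@7 c3@11, authorship ...11.22..33.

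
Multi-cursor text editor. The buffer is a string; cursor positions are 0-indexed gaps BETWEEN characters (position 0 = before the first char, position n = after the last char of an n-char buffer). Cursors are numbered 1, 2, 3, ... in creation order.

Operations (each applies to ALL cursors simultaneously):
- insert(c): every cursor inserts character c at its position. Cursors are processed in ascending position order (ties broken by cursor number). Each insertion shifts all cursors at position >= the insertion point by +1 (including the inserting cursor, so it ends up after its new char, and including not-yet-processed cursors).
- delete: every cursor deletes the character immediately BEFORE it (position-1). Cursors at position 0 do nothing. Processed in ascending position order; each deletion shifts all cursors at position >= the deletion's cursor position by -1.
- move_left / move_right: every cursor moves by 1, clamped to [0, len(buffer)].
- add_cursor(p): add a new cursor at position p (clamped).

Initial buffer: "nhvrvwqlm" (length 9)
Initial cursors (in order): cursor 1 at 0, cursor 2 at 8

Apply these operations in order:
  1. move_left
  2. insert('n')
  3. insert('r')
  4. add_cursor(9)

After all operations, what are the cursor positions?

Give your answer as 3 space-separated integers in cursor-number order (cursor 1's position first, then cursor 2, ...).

After op 1 (move_left): buffer="nhvrvwqlm" (len 9), cursors c1@0 c2@7, authorship .........
After op 2 (insert('n')): buffer="nnhvrvwqnlm" (len 11), cursors c1@1 c2@9, authorship 1.......2..
After op 3 (insert('r')): buffer="nrnhvrvwqnrlm" (len 13), cursors c1@2 c2@11, authorship 11.......22..
After op 4 (add_cursor(9)): buffer="nrnhvrvwqnrlm" (len 13), cursors c1@2 c3@9 c2@11, authorship 11.......22..

Answer: 2 11 9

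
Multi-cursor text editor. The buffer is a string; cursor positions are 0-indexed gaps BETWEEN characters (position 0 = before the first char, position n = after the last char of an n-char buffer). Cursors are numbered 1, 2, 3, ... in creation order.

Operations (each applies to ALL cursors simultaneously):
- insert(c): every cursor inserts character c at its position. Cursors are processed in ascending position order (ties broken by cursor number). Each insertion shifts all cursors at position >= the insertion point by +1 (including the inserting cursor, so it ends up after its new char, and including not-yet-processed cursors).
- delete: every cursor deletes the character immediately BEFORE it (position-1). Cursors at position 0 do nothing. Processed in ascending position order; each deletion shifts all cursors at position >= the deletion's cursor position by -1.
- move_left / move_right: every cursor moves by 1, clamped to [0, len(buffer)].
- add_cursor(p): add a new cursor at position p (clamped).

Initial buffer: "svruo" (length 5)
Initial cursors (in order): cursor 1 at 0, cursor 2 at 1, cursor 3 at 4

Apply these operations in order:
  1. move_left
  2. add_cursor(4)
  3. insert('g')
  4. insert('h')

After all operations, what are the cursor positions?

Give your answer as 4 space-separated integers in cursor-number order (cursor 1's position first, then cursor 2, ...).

Answer: 4 4 9 12

Derivation:
After op 1 (move_left): buffer="svruo" (len 5), cursors c1@0 c2@0 c3@3, authorship .....
After op 2 (add_cursor(4)): buffer="svruo" (len 5), cursors c1@0 c2@0 c3@3 c4@4, authorship .....
After op 3 (insert('g')): buffer="ggsvrgugo" (len 9), cursors c1@2 c2@2 c3@6 c4@8, authorship 12...3.4.
After op 4 (insert('h')): buffer="gghhsvrghugho" (len 13), cursors c1@4 c2@4 c3@9 c4@12, authorship 1212...33.44.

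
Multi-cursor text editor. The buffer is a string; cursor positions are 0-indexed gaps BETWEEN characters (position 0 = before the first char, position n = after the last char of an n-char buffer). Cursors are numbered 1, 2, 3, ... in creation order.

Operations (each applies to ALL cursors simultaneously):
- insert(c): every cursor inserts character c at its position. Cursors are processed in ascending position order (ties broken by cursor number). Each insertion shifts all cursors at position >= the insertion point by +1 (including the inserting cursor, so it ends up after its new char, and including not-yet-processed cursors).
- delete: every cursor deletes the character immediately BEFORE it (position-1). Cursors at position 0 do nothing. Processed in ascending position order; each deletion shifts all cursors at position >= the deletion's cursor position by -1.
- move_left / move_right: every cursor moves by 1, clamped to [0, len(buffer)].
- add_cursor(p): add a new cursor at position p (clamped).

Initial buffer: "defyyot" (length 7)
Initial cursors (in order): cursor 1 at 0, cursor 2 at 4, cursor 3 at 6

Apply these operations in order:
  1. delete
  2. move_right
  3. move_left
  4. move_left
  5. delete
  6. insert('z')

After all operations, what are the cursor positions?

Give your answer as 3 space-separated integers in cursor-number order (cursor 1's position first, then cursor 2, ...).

After op 1 (delete): buffer="defyt" (len 5), cursors c1@0 c2@3 c3@4, authorship .....
After op 2 (move_right): buffer="defyt" (len 5), cursors c1@1 c2@4 c3@5, authorship .....
After op 3 (move_left): buffer="defyt" (len 5), cursors c1@0 c2@3 c3@4, authorship .....
After op 4 (move_left): buffer="defyt" (len 5), cursors c1@0 c2@2 c3@3, authorship .....
After op 5 (delete): buffer="dyt" (len 3), cursors c1@0 c2@1 c3@1, authorship ...
After op 6 (insert('z')): buffer="zdzzyt" (len 6), cursors c1@1 c2@4 c3@4, authorship 1.23..

Answer: 1 4 4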